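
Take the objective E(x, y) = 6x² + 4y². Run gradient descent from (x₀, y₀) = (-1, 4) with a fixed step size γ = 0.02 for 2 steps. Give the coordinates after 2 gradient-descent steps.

(-0.5776, 2.8224)

∇E = (12x, 8y)
Step 1: at (-1, 4), ∇E = (-12, 32) → (-1, 4) − 0.02·(-12, 32) = (-0.76, 3.36)
Step 2: at (-0.76, 3.36), ∇E = (-9.12, 26.88) → (-0.76, 3.36) − 0.02·(-9.12, 26.88) = (-0.5776, 2.8224)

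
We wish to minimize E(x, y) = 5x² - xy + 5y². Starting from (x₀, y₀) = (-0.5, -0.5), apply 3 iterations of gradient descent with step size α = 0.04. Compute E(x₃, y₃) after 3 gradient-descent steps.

∇E = (10x - y, -x + 10y)
Step 1: at (-0.5, -0.5), ∇E = (-4.5, -4.5) → (-0.5, -0.5) − 0.04·(-4.5, -4.5) = (-0.32, -0.32)
Step 2: at (-0.32, -0.32), ∇E = (-2.88, -2.88) → (-0.32, -0.32) − 0.04·(-2.88, -2.88) = (-0.2048, -0.2048)
Step 3: at (-0.2048, -0.2048), ∇E = (-1.8432, -1.8432) → (-0.2048, -0.2048) − 0.04·(-1.8432, -1.8432) = (-0.131072, -0.131072)
E(-0.131072, -0.131072) = 0.154618822656

0.154618822656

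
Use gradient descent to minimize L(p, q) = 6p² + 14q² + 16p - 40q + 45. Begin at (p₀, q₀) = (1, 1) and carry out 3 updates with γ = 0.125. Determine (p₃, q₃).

(-1.625, 8.125)

∇L = (12p + 16, 28q - 40)
(p₁, q₁) = (1, 1) − 0.125·(28, -12) = (-2.5, 2.5)
(p₂, q₂) = (-2.5, 2.5) − 0.125·(-14, 30) = (-0.75, -1.25)
(p₃, q₃) = (-0.75, -1.25) − 0.125·(7, -75) = (-1.625, 8.125)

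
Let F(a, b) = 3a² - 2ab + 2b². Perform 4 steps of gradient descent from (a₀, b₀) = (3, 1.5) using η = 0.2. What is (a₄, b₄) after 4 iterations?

∇F = (6a - 2b, -2a + 4b)
(a₁, b₁) = (3, 1.5) − 0.2·(15, 0) = (0, 1.5)
(a₂, b₂) = (0, 1.5) − 0.2·(-3, 6) = (0.6, 0.3)
(a₃, b₃) = (0.6, 0.3) − 0.2·(3, 0) = (0, 0.3)
(a₄, b₄) = (0, 0.3) − 0.2·(-0.6, 1.2) = (0.12, 0.06)

(0.12, 0.06)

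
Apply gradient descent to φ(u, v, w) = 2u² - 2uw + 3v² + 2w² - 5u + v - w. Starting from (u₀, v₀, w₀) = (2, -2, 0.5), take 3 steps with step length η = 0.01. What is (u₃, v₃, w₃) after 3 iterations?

∇φ = (4u - 2w - 5, 6v + 1, -2u + 4w - 1)
(u₁, v₁, w₁) = (2, -2, 0.5) − 0.01·(2, -11, -3) = (1.98, -1.89, 0.53)
(u₂, v₂, w₂) = (1.98, -1.89, 0.53) − 0.01·(1.86, -10.34, -2.84) = (1.9614, -1.7866, 0.5584)
(u₃, v₃, w₃) = (1.9614, -1.7866, 0.5584) − 0.01·(1.7288, -9.7196, -2.6892) = (1.944112, -1.689404, 0.585292)

(1.944112, -1.689404, 0.585292)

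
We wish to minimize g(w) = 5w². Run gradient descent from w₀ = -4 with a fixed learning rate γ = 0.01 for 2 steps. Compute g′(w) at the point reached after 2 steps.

-32.4

g′(w) = 10w
Step 1: g′(-4) = -40; w₁ = -4 − 0.01·(-40) = -3.6
Step 2: g′(-3.6) = -36; w₂ = -3.6 − 0.01·(-36) = -3.24
g′(w) at (-3.24) = -32.4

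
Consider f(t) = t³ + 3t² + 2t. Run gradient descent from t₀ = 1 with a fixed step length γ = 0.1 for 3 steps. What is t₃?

-0.3149147

f′(t) = 3t² + 6t + 2
t₁ = 1 − 0.1·11 = -0.1
t₂ = -0.1 − 0.1·1.43 = -0.243
t₃ = -0.243 − 0.1·0.719147 = -0.3149147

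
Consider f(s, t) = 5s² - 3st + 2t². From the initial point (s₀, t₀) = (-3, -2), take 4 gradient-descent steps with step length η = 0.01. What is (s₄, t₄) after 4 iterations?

∇f = (10s - 3t, -3s + 4t)
Step 1: at (-3, -2), ∇f = (-24, 1) → (-3, -2) − 0.01·(-24, 1) = (-2.76, -2.01)
Step 2: at (-2.76, -2.01), ∇f = (-21.57, 0.24) → (-2.76, -2.01) − 0.01·(-21.57, 0.24) = (-2.5443, -2.0124)
Step 3: at (-2.5443, -2.0124), ∇f = (-19.4058, -0.4167) → (-2.5443, -2.0124) − 0.01·(-19.4058, -0.4167) = (-2.350242, -2.008233)
Step 4: at (-2.350242, -2.008233), ∇f = (-17.477721, -0.982206) → (-2.350242, -2.008233) − 0.01·(-17.477721, -0.982206) = (-2.17546479, -1.99841094)

(-2.17546479, -1.99841094)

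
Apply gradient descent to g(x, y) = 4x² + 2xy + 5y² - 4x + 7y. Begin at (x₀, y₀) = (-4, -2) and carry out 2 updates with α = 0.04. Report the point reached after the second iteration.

∇g = (8x + 2y - 4, 2x + 10y + 7)
(x₁, y₁) = (-4, -2) − 0.04·(-40, -21) = (-2.4, -1.16)
(x₂, y₂) = (-2.4, -1.16) − 0.04·(-25.52, -9.4) = (-1.3792, -0.784)

(-1.3792, -0.784)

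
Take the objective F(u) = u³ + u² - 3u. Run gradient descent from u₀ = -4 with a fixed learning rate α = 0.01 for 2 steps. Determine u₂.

-4.825507

F′(u) = 3u² + 2u - 3
Step 1: F′(-4) = 37; u₁ = -4 − 0.01·37 = -4.37
Step 2: F′(-4.37) = 45.5507; u₂ = -4.37 − 0.01·45.5507 = -4.825507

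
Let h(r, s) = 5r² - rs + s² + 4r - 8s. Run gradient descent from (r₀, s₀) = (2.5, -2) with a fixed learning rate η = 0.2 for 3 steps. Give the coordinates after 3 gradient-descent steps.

(-3.6, 3.056)

∇h = (10r - s + 4, -r + 2s - 8)
Step 1: at (2.5, -2), ∇h = (31, -14.5) → (2.5, -2) − 0.2·(31, -14.5) = (-3.7, 0.9)
Step 2: at (-3.7, 0.9), ∇h = (-33.9, -2.5) → (-3.7, 0.9) − 0.2·(-33.9, -2.5) = (3.08, 1.4)
Step 3: at (3.08, 1.4), ∇h = (33.4, -8.28) → (3.08, 1.4) − 0.2·(33.4, -8.28) = (-3.6, 3.056)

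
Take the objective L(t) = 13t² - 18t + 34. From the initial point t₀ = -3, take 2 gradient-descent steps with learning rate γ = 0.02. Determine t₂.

L′(t) = 26t - 18
t₁ = -3 − 0.02·(-96) = -1.08
t₂ = -1.08 − 0.02·(-46.08) = -0.1584

-0.1584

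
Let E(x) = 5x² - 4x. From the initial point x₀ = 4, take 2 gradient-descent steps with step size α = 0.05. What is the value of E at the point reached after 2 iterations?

E′(x) = 10x - 4
Step 1: E′(4) = 36; x₁ = 4 − 0.05·36 = 2.2
Step 2: E′(2.2) = 18; x₂ = 2.2 − 0.05·18 = 1.3
E(1.3) = 3.25

3.25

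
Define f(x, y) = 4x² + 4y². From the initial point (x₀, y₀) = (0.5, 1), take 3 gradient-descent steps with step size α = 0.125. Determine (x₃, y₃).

∇f = (8x, 8y)
Step 1: at (0.5, 1), ∇f = (4, 8) → (0.5, 1) − 0.125·(4, 8) = (0, 0)
Step 2: at (0, 0), ∇f = (0, 0) → (0, 0) − 0.125·(0, 0) = (0, 0)
Step 3: at (0, 0), ∇f = (0, 0) → (0, 0) − 0.125·(0, 0) = (0, 0)

(0, 0)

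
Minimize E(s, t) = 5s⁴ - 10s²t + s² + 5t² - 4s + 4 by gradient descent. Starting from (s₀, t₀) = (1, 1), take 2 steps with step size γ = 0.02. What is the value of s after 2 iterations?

1.0444544

∇E = (20s³ - 20st + 2s - 4, -10s² + 10t)
(s₁, t₁) = (1, 1) − 0.02·(-2, 0) = (1.04, 1)
(s₂, t₂) = (1.04, 1) − 0.02·(-0.22272, -0.816) = (1.0444544, 1.01632)
s = 1.0444544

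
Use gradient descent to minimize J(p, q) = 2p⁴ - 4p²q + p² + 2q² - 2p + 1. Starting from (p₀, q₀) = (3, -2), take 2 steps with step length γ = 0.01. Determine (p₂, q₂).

∇J = (8p³ - 8pq + 2p - 2, -4p² + 4q)
Step 1: at (3, -2), ∇J = (268, -44) → (3, -2) − 0.01·(268, -44) = (0.32, -1.56)
Step 2: at (0.32, -1.56), ∇J = (2.895744, -6.6496) → (0.32, -1.56) − 0.01·(2.895744, -6.6496) = (0.29104256, -1.493504)

(0.29104256, -1.493504)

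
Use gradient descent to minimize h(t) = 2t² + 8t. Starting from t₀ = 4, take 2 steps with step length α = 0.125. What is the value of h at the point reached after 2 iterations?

h′(t) = 4t + 8
Step 1: h′(4) = 24; t₁ = 4 − 0.125·24 = 1
Step 2: h′(1) = 12; t₂ = 1 − 0.125·12 = -0.5
h(-0.5) = -3.5

-3.5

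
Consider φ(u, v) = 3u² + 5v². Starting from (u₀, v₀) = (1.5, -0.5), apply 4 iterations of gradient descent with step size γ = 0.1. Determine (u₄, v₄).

∇φ = (6u, 10v)
(u₁, v₁) = (1.5, -0.5) − 0.1·(9, -5) = (0.6, 0)
(u₂, v₂) = (0.6, 0) − 0.1·(3.6, 0) = (0.24, 0)
(u₃, v₃) = (0.24, 0) − 0.1·(1.44, 0) = (0.096, 0)
(u₄, v₄) = (0.096, 0) − 0.1·(0.576, 0) = (0.0384, 0)

(0.0384, 0)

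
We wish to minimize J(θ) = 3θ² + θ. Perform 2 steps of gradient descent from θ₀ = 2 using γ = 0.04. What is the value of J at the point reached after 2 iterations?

J′(θ) = 6θ + 1
θ₁ = 2 − 0.04·13 = 1.48
θ₂ = 1.48 − 0.04·9.88 = 1.0848
J(1.0848) = 4.61517312

4.61517312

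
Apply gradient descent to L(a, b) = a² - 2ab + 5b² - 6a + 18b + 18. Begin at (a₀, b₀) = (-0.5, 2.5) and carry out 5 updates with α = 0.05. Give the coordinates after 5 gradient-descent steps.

(0.80336, -1.55472)

∇L = (2a - 2b - 6, -2a + 10b + 18)
Step 1: at (-0.5, 2.5), ∇L = (-12, 44) → (-0.5, 2.5) − 0.05·(-12, 44) = (0.1, 0.3)
Step 2: at (0.1, 0.3), ∇L = (-6.4, 20.8) → (0.1, 0.3) − 0.05·(-6.4, 20.8) = (0.42, -0.74)
Step 3: at (0.42, -0.74), ∇L = (-3.68, 9.76) → (0.42, -0.74) − 0.05·(-3.68, 9.76) = (0.604, -1.228)
Step 4: at (0.604, -1.228), ∇L = (-2.336, 4.512) → (0.604, -1.228) − 0.05·(-2.336, 4.512) = (0.7208, -1.4536)
Step 5: at (0.7208, -1.4536), ∇L = (-1.6512, 2.0224) → (0.7208, -1.4536) − 0.05·(-1.6512, 2.0224) = (0.80336, -1.55472)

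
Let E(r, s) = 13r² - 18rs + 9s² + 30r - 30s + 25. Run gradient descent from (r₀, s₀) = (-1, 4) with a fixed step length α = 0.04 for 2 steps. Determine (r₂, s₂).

∇E = (26r - 18s + 30, -18r + 18s - 30)
Step 1: at (-1, 4), ∇E = (-68, 60) → (-1, 4) − 0.04·(-68, 60) = (1.72, 1.6)
Step 2: at (1.72, 1.6), ∇E = (45.92, -32.16) → (1.72, 1.6) − 0.04·(45.92, -32.16) = (-0.1168, 2.8864)

(-0.1168, 2.8864)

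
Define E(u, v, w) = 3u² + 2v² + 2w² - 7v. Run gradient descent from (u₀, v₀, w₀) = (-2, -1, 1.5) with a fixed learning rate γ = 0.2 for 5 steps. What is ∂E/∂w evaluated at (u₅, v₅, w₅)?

∇E = (6u, 4v - 7, 4w)
(u₁, v₁, w₁) = (-2, -1, 1.5) − 0.2·(-12, -11, 6) = (0.4, 1.2, 0.3)
(u₂, v₂, w₂) = (0.4, 1.2, 0.3) − 0.2·(2.4, -2.2, 1.2) = (-0.08, 1.64, 0.06)
(u₃, v₃, w₃) = (-0.08, 1.64, 0.06) − 0.2·(-0.48, -0.44, 0.24) = (0.016, 1.728, 0.012)
(u₄, v₄, w₄) = (0.016, 1.728, 0.012) − 0.2·(0.096, -0.088, 0.048) = (-0.0032, 1.7456, 0.0024)
(u₅, v₅, w₅) = (-0.0032, 1.7456, 0.0024) − 0.2·(-0.0192, -0.0176, 0.0096) = (0.00064, 1.74912, 0.00048)
∂E/∂w at (0.00064, 1.74912, 0.00048) = 0.00192

0.00192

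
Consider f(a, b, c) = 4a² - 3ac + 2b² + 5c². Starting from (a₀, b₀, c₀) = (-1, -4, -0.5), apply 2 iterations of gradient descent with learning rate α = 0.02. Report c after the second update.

-0.4202

∇f = (8a - 3c, 4b, -3a + 10c)
Step 1: at (-1, -4, -0.5), ∇f = (-6.5, -16, -2) → (-1, -4, -0.5) − 0.02·(-6.5, -16, -2) = (-0.87, -3.68, -0.46)
Step 2: at (-0.87, -3.68, -0.46), ∇f = (-5.58, -14.72, -1.99) → (-0.87, -3.68, -0.46) − 0.02·(-5.58, -14.72, -1.99) = (-0.7584, -3.3856, -0.4202)
c = -0.4202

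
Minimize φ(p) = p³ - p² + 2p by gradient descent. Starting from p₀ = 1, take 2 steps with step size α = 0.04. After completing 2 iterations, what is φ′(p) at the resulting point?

2.258444132352

φ′(p) = 3p² - 2p + 2
p₁ = 1 − 0.04·3 = 0.88
p₂ = 0.88 − 0.04·2.5632 = 0.777472
φ′(p) at (0.777472) = 2.258444132352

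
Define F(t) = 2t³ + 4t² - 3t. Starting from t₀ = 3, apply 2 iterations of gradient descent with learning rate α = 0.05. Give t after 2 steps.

F′(t) = 6t² + 8t - 3
Step 1: F′(3) = 75; t₁ = 3 − 0.05·75 = -0.75
Step 2: F′(-0.75) = -5.625; t₂ = -0.75 − 0.05·(-5.625) = -0.46875

-0.46875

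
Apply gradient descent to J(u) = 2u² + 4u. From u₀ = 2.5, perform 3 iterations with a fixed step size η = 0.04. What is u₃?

1.074464

J′(u) = 4u + 4
Step 1: J′(2.5) = 14; u₁ = 2.5 − 0.04·14 = 1.94
Step 2: J′(1.94) = 11.76; u₂ = 1.94 − 0.04·11.76 = 1.4696
Step 3: J′(1.4696) = 9.8784; u₃ = 1.4696 − 0.04·9.8784 = 1.074464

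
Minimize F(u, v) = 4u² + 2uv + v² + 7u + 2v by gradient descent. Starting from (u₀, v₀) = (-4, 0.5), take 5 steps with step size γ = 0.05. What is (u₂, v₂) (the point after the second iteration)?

(-2.105, 0.855)

∇F = (8u + 2v + 7, 2u + 2v + 2)
(u₁, v₁) = (-4, 0.5) − 0.05·(-24, -5) = (-2.8, 0.75)
(u₂, v₂) = (-2.8, 0.75) − 0.05·(-13.9, -2.1) = (-2.105, 0.855)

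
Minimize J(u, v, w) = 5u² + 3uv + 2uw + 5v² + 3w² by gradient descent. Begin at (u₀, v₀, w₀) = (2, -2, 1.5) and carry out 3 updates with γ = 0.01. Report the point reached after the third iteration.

(1.534703, -1.606272, 1.14262)

∇J = (10u + 3v + 2w, 3u + 10v, 2u + 6w)
Step 1: at (2, -2, 1.5), ∇J = (17, -14, 13) → (2, -2, 1.5) − 0.01·(17, -14, 13) = (1.83, -1.86, 1.37)
Step 2: at (1.83, -1.86, 1.37), ∇J = (15.46, -13.11, 11.88) → (1.83, -1.86, 1.37) − 0.01·(15.46, -13.11, 11.88) = (1.6754, -1.7289, 1.2512)
Step 3: at (1.6754, -1.7289, 1.2512), ∇J = (14.0697, -12.2628, 10.858) → (1.6754, -1.7289, 1.2512) − 0.01·(14.0697, -12.2628, 10.858) = (1.534703, -1.606272, 1.14262)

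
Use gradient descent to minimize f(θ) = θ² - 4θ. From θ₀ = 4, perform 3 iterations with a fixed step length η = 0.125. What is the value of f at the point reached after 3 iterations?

-3.2880859375

f′(θ) = 2θ - 4
Step 1: f′(4) = 4; θ₁ = 4 − 0.125·4 = 3.5
Step 2: f′(3.5) = 3; θ₂ = 3.5 − 0.125·3 = 3.125
Step 3: f′(3.125) = 2.25; θ₃ = 3.125 − 0.125·2.25 = 2.84375
f(2.84375) = -3.2880859375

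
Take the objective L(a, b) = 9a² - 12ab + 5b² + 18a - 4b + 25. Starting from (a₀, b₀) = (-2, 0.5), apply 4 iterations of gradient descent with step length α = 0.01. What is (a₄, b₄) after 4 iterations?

∇L = (18a - 12b + 18, -12a + 10b - 4)
Step 1: at (-2, 0.5), ∇L = (-24, 25) → (-2, 0.5) − 0.01·(-24, 25) = (-1.76, 0.25)
Step 2: at (-1.76, 0.25), ∇L = (-16.68, 19.62) → (-1.76, 0.25) − 0.01·(-16.68, 19.62) = (-1.5932, 0.0538)
Step 3: at (-1.5932, 0.0538), ∇L = (-11.3232, 15.6564) → (-1.5932, 0.0538) − 0.01·(-11.3232, 15.6564) = (-1.479968, -0.102764)
Step 4: at (-1.479968, -0.102764), ∇L = (-7.406256, 12.731976) → (-1.479968, -0.102764) − 0.01·(-7.406256, 12.731976) = (-1.40590544, -0.23008376)

(-1.40590544, -0.23008376)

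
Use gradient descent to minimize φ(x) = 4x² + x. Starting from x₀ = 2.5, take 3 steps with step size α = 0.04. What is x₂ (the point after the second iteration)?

1.0888

φ′(x) = 8x + 1
x₁ = 2.5 − 0.04·21 = 1.66
x₂ = 1.66 − 0.04·14.28 = 1.0888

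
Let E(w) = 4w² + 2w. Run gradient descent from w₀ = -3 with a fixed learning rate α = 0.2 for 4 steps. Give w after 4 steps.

-0.6064

E′(w) = 8w + 2
Step 1: E′(-3) = -22; w₁ = -3 − 0.2·(-22) = 1.4
Step 2: E′(1.4) = 13.2; w₂ = 1.4 − 0.2·13.2 = -1.24
Step 3: E′(-1.24) = -7.92; w₃ = -1.24 − 0.2·(-7.92) = 0.344
Step 4: E′(0.344) = 4.752; w₄ = 0.344 − 0.2·4.752 = -0.6064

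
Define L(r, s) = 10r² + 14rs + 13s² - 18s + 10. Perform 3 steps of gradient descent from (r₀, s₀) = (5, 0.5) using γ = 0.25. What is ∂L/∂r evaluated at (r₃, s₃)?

-42856.875

∇L = (20r + 14s, 14r + 26s - 18)
(r₁, s₁) = (5, 0.5) − 0.25·(107, 65) = (-21.75, -15.75)
(r₂, s₂) = (-21.75, -15.75) − 0.25·(-655.5, -732) = (142.125, 167.25)
(r₃, s₃) = (142.125, 167.25) − 0.25·(5184, 6320.25) = (-1153.875, -1412.8125)
∂L/∂r at (-1153.875, -1412.8125) = -42856.875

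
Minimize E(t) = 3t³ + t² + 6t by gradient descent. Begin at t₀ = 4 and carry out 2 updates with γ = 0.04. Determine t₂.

-4.312064

E′(t) = 9t² + 2t + 6
Step 1: E′(4) = 158; t₁ = 4 − 0.04·158 = -2.32
Step 2: E′(-2.32) = 49.8016; t₂ = -2.32 − 0.04·49.8016 = -4.312064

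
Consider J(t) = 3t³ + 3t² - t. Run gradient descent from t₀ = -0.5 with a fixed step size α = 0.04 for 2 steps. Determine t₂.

-0.353364

J′(t) = 9t² + 6t - 1
t₁ = -0.5 − 0.04·(-1.75) = -0.43
t₂ = -0.43 − 0.04·(-1.9159) = -0.353364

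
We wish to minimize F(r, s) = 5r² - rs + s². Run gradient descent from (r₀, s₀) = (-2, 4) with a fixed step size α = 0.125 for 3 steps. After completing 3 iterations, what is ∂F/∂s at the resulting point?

3.0546875

∇F = (10r - s, -r + 2s)
Step 1: at (-2, 4), ∇F = (-24, 10) → (-2, 4) − 0.125·(-24, 10) = (1, 2.75)
Step 2: at (1, 2.75), ∇F = (7.25, 4.5) → (1, 2.75) − 0.125·(7.25, 4.5) = (0.09375, 2.1875)
Step 3: at (0.09375, 2.1875), ∇F = (-1.25, 4.28125) → (0.09375, 2.1875) − 0.125·(-1.25, 4.28125) = (0.25, 1.65234375)
∂F/∂s at (0.25, 1.65234375) = 3.0546875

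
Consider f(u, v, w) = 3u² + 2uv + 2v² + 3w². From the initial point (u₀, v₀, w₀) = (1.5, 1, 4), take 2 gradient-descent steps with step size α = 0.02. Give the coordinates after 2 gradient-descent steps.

∇f = (6u + 2v, 2u + 4v, 6w)
Step 1: at (1.5, 1, 4), ∇f = (11, 7, 24) → (1.5, 1, 4) − 0.02·(11, 7, 24) = (1.28, 0.86, 3.52)
Step 2: at (1.28, 0.86, 3.52), ∇f = (9.4, 6, 21.12) → (1.28, 0.86, 3.52) − 0.02·(9.4, 6, 21.12) = (1.092, 0.74, 3.0976)

(1.092, 0.74, 3.0976)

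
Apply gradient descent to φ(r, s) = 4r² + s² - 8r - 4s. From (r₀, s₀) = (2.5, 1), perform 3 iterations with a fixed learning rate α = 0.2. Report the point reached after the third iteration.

∇φ = (8r - 8, 2s - 4)
Step 1: at (2.5, 1), ∇φ = (12, -2) → (2.5, 1) − 0.2·(12, -2) = (0.1, 1.4)
Step 2: at (0.1, 1.4), ∇φ = (-7.2, -1.2) → (0.1, 1.4) − 0.2·(-7.2, -1.2) = (1.54, 1.64)
Step 3: at (1.54, 1.64), ∇φ = (4.32, -0.72) → (1.54, 1.64) − 0.2·(4.32, -0.72) = (0.676, 1.784)

(0.676, 1.784)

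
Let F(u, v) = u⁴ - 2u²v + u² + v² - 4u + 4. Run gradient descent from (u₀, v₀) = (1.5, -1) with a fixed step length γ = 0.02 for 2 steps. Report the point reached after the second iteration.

∇F = (4u³ - 4uv + 2u - 4, -2u² + 2v)
(u₁, v₁) = (1.5, -1) − 0.02·(18.5, -6.5) = (1.13, -0.87)
(u₂, v₂) = (1.13, -0.87) − 0.02·(7.963988, -4.2938) = (0.97072024, -0.784124)

(0.97072024, -0.784124)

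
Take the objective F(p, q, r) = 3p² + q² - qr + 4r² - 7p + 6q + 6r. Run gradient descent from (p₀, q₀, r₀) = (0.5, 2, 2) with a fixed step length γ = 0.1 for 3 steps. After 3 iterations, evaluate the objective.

-8.563472

∇F = (6p - 7, 2q - r + 6, -q + 8r + 6)
(p₁, q₁, r₁) = (0.5, 2, 2) − 0.1·(-4, 8, 20) = (0.9, 1.2, 0)
(p₂, q₂, r₂) = (0.9, 1.2, 0) − 0.1·(-1.6, 8.4, 4.8) = (1.06, 0.36, -0.48)
(p₃, q₃, r₃) = (1.06, 0.36, -0.48) − 0.1·(-0.64, 7.2, 1.8) = (1.124, -0.36, -0.66)
F(1.124, -0.36, -0.66) = -8.563472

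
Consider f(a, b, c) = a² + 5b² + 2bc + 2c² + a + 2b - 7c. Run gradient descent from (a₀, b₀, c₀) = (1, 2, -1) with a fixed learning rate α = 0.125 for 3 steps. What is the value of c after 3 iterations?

1.3671875

∇f = (2a + 1, 10b + 2c + 2, 2b + 4c - 7)
(a₁, b₁, c₁) = (1, 2, -1) − 0.125·(3, 20, -7) = (0.625, -0.5, -0.125)
(a₂, b₂, c₂) = (0.625, -0.5, -0.125) − 0.125·(2.25, -3.25, -8.5) = (0.34375, -0.09375, 0.9375)
(a₃, b₃, c₃) = (0.34375, -0.09375, 0.9375) − 0.125·(1.6875, 2.9375, -3.4375) = (0.1328125, -0.4609375, 1.3671875)
c = 1.3671875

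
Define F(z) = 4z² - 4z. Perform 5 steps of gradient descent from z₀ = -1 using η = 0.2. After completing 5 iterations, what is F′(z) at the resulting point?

0.93312

F′(z) = 8z - 4
z₁ = -1 − 0.2·(-12) = 1.4
z₂ = 1.4 − 0.2·7.2 = -0.04
z₃ = -0.04 − 0.2·(-4.32) = 0.824
z₄ = 0.824 − 0.2·2.592 = 0.3056
z₅ = 0.3056 − 0.2·(-1.5552) = 0.61664
F′(z) at (0.61664) = 0.93312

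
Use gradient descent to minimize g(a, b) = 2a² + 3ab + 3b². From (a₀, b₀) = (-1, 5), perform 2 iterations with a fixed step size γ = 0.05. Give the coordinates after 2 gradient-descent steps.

(-1.7875, 2.7875)

∇g = (4a + 3b, 3a + 6b)
(a₁, b₁) = (-1, 5) − 0.05·(11, 27) = (-1.55, 3.65)
(a₂, b₂) = (-1.55, 3.65) − 0.05·(4.75, 17.25) = (-1.7875, 2.7875)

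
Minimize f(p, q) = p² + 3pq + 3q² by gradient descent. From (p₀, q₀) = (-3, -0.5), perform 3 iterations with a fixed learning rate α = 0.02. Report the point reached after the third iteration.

∇f = (2p + 3q, 3p + 6q)
(p₁, q₁) = (-3, -0.5) − 0.02·(-7.5, -12) = (-2.85, -0.26)
(p₂, q₂) = (-2.85, -0.26) − 0.02·(-6.48, -10.11) = (-2.7204, -0.0578)
(p₃, q₃) = (-2.7204, -0.0578) − 0.02·(-5.6142, -8.508) = (-2.608116, 0.11236)

(-2.608116, 0.11236)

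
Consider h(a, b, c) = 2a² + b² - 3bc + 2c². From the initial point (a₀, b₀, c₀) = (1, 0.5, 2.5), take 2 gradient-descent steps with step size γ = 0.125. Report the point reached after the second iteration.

∇h = (4a, 2b - 3c, -3b + 4c)
(a₁, b₁, c₁) = (1, 0.5, 2.5) − 0.125·(4, -6.5, 8.5) = (0.5, 1.3125, 1.4375)
(a₂, b₂, c₂) = (0.5, 1.3125, 1.4375) − 0.125·(2, -1.6875, 1.8125) = (0.25, 1.5234375, 1.2109375)

(0.25, 1.5234375, 1.2109375)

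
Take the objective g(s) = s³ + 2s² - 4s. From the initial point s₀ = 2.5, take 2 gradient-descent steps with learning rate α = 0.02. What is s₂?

g′(s) = 3s² + 4s - 4
Step 1: g′(2.5) = 24.75; s₁ = 2.5 − 0.02·24.75 = 2.005
Step 2: g′(2.005) = 16.080075; s₂ = 2.005 − 0.02·16.080075 = 1.6833985

1.6833985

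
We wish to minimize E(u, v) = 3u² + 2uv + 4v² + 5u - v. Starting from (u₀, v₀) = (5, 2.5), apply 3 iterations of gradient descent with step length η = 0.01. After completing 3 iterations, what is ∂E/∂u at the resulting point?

31.762944

∇E = (6u + 2v + 5, 2u + 8v - 1)
(u₁, v₁) = (5, 2.5) − 0.01·(40, 29) = (4.6, 2.21)
(u₂, v₂) = (4.6, 2.21) − 0.01·(37.02, 25.88) = (4.2298, 1.9512)
(u₃, v₃) = (4.2298, 1.9512) − 0.01·(34.2812, 23.0692) = (3.886988, 1.720508)
∂E/∂u at (3.886988, 1.720508) = 31.762944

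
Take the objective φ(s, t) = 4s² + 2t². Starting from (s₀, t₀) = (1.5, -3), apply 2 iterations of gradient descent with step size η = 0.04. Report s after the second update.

∇φ = (8s, 4t)
(s₁, t₁) = (1.5, -3) − 0.04·(12, -12) = (1.02, -2.52)
(s₂, t₂) = (1.02, -2.52) − 0.04·(8.16, -10.08) = (0.6936, -2.1168)
s = 0.6936

0.6936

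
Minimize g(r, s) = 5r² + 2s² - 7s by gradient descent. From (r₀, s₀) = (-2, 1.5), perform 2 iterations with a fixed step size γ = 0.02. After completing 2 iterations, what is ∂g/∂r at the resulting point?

∇g = (10r, 4s - 7)
Step 1: at (-2, 1.5), ∇g = (-20, -1) → (-2, 1.5) − 0.02·(-20, -1) = (-1.6, 1.52)
Step 2: at (-1.6, 1.52), ∇g = (-16, -0.92) → (-1.6, 1.52) − 0.02·(-16, -0.92) = (-1.28, 1.5384)
∂g/∂r at (-1.28, 1.5384) = -12.8

-12.8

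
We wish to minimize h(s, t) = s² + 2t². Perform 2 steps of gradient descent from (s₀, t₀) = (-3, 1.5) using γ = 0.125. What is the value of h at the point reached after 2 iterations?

∇h = (2s, 4t)
(s₁, t₁) = (-3, 1.5) − 0.125·(-6, 6) = (-2.25, 0.75)
(s₂, t₂) = (-2.25, 0.75) − 0.125·(-4.5, 3) = (-1.6875, 0.375)
h(-1.6875, 0.375) = 3.12890625

3.12890625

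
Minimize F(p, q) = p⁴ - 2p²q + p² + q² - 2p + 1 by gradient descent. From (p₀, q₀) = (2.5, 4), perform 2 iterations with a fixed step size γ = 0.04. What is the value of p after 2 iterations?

1.91273728

∇F = (4p³ - 4pq + 2p - 2, -2p² + 2q)
Step 1: at (2.5, 4), ∇F = (25.5, -4.5) → (2.5, 4) − 0.04·(25.5, -4.5) = (1.48, 4.18)
Step 2: at (1.48, 4.18), ∇F = (-10.818432, 3.9792) → (1.48, 4.18) − 0.04·(-10.818432, 3.9792) = (1.91273728, 4.020832)
p = 1.91273728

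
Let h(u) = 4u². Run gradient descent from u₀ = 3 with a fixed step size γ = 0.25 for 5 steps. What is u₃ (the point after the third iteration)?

h′(u) = 8u
u₁ = 3 − 0.25·24 = -3
u₂ = -3 − 0.25·(-24) = 3
u₃ = 3 − 0.25·24 = -3

-3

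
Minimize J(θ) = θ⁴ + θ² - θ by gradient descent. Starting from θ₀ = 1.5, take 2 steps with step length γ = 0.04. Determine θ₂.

J′(θ) = 4θ³ + 2θ - 1
θ₁ = 1.5 − 0.04·15.5 = 0.88
θ₂ = 0.88 − 0.04·3.485888 = 0.74056448

0.74056448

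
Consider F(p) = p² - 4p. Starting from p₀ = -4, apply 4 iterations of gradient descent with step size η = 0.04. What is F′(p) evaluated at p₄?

F′(p) = 2p - 4
Step 1: F′(-4) = -12; p₁ = -4 − 0.04·(-12) = -3.52
Step 2: F′(-3.52) = -11.04; p₂ = -3.52 − 0.04·(-11.04) = -3.0784
Step 3: F′(-3.0784) = -10.1568; p₃ = -3.0784 − 0.04·(-10.1568) = -2.672128
Step 4: F′(-2.672128) = -9.344256; p₄ = -2.672128 − 0.04·(-9.344256) = -2.29835776
F′(p) at (-2.29835776) = -8.59671552

-8.59671552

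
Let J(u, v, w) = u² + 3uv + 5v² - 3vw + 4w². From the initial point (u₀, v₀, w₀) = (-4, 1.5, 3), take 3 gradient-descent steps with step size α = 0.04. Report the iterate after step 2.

∇J = (2u + 3v, 3u + 10v - 3w, -3v + 8w)
(u₁, v₁, w₁) = (-4, 1.5, 3) − 0.04·(-3.5, -6, 19.5) = (-3.86, 1.74, 2.22)
(u₂, v₂, w₂) = (-3.86, 1.74, 2.22) − 0.04·(-2.5, -0.84, 12.54) = (-3.76, 1.7736, 1.7184)

(-3.76, 1.7736, 1.7184)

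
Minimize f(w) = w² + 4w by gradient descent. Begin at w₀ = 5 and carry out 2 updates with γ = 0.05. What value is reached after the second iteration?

3.67

f′(w) = 2w + 4
w₁ = 5 − 0.05·14 = 4.3
w₂ = 4.3 − 0.05·12.6 = 3.67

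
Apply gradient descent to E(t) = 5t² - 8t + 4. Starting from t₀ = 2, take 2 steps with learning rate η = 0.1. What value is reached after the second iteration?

0.8

E′(t) = 10t - 8
t₁ = 2 − 0.1·12 = 0.8
t₂ = 0.8 − 0.1·0 = 0.8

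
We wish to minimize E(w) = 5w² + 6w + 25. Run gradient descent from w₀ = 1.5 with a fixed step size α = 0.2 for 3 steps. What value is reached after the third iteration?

E′(w) = 10w + 6
Step 1: E′(1.5) = 21; w₁ = 1.5 − 0.2·21 = -2.7
Step 2: E′(-2.7) = -21; w₂ = -2.7 − 0.2·(-21) = 1.5
Step 3: E′(1.5) = 21; w₃ = 1.5 − 0.2·21 = -2.7

-2.7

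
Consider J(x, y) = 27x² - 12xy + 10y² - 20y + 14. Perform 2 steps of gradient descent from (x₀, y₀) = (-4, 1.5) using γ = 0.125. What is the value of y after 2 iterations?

49

∇J = (54x - 12y, -12x + 20y - 20)
Step 1: at (-4, 1.5), ∇J = (-234, 58) → (-4, 1.5) − 0.125·(-234, 58) = (25.25, -5.75)
Step 2: at (25.25, -5.75), ∇J = (1432.5, -438) → (25.25, -5.75) − 0.125·(1432.5, -438) = (-153.8125, 49)
y = 49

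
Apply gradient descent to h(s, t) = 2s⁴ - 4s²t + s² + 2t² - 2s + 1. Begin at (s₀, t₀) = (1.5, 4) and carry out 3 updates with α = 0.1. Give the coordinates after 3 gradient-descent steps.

(8449.4200128, 198.78544)

∇h = (8s³ - 8st + 2s - 2, -4s² + 4t)
Step 1: at (1.5, 4), ∇h = (-20, 7) → (1.5, 4) − 0.1·(-20, 7) = (3.5, 3.3)
Step 2: at (3.5, 3.3), ∇h = (255.6, -35.8) → (3.5, 3.3) − 0.1·(255.6, -35.8) = (-22.06, 6.88)
Step 3: at (-22.06, 6.88), ∇h = (-84714.800128, -1919.0544) → (-22.06, 6.88) − 0.1·(-84714.800128, -1919.0544) = (8449.4200128, 198.78544)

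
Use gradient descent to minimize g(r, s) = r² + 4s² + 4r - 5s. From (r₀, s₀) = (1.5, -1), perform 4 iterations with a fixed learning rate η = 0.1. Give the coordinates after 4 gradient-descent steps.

(-0.5664, 0.6224)

∇g = (2r + 4, 8s - 5)
Step 1: at (1.5, -1), ∇g = (7, -13) → (1.5, -1) − 0.1·(7, -13) = (0.8, 0.3)
Step 2: at (0.8, 0.3), ∇g = (5.6, -2.6) → (0.8, 0.3) − 0.1·(5.6, -2.6) = (0.24, 0.56)
Step 3: at (0.24, 0.56), ∇g = (4.48, -0.52) → (0.24, 0.56) − 0.1·(4.48, -0.52) = (-0.208, 0.612)
Step 4: at (-0.208, 0.612), ∇g = (3.584, -0.104) → (-0.208, 0.612) − 0.1·(3.584, -0.104) = (-0.5664, 0.6224)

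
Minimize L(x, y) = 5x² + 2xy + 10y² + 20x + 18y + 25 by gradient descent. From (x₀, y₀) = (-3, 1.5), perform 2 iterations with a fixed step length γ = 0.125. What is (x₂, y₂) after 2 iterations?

(-1.03125, 3.90625)

∇L = (10x + 2y + 20, 2x + 20y + 18)
Step 1: at (-3, 1.5), ∇L = (-7, 42) → (-3, 1.5) − 0.125·(-7, 42) = (-2.125, -3.75)
Step 2: at (-2.125, -3.75), ∇L = (-8.75, -61.25) → (-2.125, -3.75) − 0.125·(-8.75, -61.25) = (-1.03125, 3.90625)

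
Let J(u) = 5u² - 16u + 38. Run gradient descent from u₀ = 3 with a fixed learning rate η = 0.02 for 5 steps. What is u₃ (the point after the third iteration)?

2.3168

J′(u) = 10u - 16
Step 1: J′(3) = 14; u₁ = 3 − 0.02·14 = 2.72
Step 2: J′(2.72) = 11.2; u₂ = 2.72 − 0.02·11.2 = 2.496
Step 3: J′(2.496) = 8.96; u₃ = 2.496 − 0.02·8.96 = 2.3168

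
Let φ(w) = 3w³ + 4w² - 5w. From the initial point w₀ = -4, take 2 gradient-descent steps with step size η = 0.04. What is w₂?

-30.111424

φ′(w) = 9w² + 8w - 5
Step 1: φ′(-4) = 107; w₁ = -4 − 0.04·107 = -8.28
Step 2: φ′(-8.28) = 545.7856; w₂ = -8.28 − 0.04·545.7856 = -30.111424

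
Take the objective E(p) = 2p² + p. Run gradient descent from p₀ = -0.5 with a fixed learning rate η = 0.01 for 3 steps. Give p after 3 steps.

-0.471184

E′(p) = 4p + 1
Step 1: E′(-0.5) = -1; p₁ = -0.5 − 0.01·(-1) = -0.49
Step 2: E′(-0.49) = -0.96; p₂ = -0.49 − 0.01·(-0.96) = -0.4804
Step 3: E′(-0.4804) = -0.9216; p₃ = -0.4804 − 0.01·(-0.9216) = -0.471184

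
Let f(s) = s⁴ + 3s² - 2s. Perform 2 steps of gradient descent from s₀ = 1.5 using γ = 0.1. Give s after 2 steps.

f′(s) = 4s³ + 6s - 2
s₁ = 1.5 − 0.1·20.5 = -0.55
s₂ = -0.55 − 0.1·(-5.9655) = 0.04655

0.04655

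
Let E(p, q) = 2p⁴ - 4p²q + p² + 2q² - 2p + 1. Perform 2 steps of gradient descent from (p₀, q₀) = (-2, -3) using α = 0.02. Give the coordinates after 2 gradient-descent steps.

(0.23759104, -2.234432)

∇E = (8p³ - 8pq + 2p - 2, -4p² + 4q)
Step 1: at (-2, -3), ∇E = (-118, -28) → (-2, -3) − 0.02·(-118, -28) = (0.36, -2.44)
Step 2: at (0.36, -2.44), ∇E = (6.120448, -10.2784) → (0.36, -2.44) − 0.02·(6.120448, -10.2784) = (0.23759104, -2.234432)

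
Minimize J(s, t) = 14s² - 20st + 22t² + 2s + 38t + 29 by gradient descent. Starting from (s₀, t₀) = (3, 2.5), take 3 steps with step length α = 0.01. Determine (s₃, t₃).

∇J = (28s - 20t + 2, -20s + 44t + 38)
(s₁, t₁) = (3, 2.5) − 0.01·(36, 88) = (2.64, 1.62)
(s₂, t₂) = (2.64, 1.62) − 0.01·(43.52, 56.48) = (2.2048, 1.0552)
(s₃, t₃) = (2.2048, 1.0552) − 0.01·(42.6304, 40.3328) = (1.778496, 0.651872)

(1.778496, 0.651872)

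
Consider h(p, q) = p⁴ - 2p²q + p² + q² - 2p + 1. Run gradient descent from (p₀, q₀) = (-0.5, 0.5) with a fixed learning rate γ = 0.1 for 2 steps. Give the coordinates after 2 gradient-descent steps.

∇h = (4p³ - 4pq + 2p - 2, -2p² + 2q)
Step 1: at (-0.5, 0.5), ∇h = (-2.5, 0.5) → (-0.5, 0.5) − 0.1·(-2.5, 0.5) = (-0.25, 0.45)
Step 2: at (-0.25, 0.45), ∇h = (-2.1125, 0.775) → (-0.25, 0.45) − 0.1·(-2.1125, 0.775) = (-0.03875, 0.3725)

(-0.03875, 0.3725)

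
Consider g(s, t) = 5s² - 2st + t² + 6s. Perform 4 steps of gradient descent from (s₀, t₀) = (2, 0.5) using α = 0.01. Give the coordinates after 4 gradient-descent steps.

∇g = (10s - 2t + 6, -2s + 2t)
(s₁, t₁) = (2, 0.5) − 0.01·(25, -3) = (1.75, 0.53)
(s₂, t₂) = (1.75, 0.53) − 0.01·(22.44, -2.44) = (1.5256, 0.5544)
(s₃, t₃) = (1.5256, 0.5544) − 0.01·(20.1472, -1.9424) = (1.324128, 0.573824)
(s₄, t₄) = (1.324128, 0.573824) − 0.01·(18.093632, -1.500608) = (1.14319168, 0.58883008)

(1.14319168, 0.58883008)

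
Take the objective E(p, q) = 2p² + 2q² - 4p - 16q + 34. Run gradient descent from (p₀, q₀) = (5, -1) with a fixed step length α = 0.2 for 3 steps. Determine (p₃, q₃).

(1.032, 3.96)

∇E = (4p - 4, 4q - 16)
(p₁, q₁) = (5, -1) − 0.2·(16, -20) = (1.8, 3)
(p₂, q₂) = (1.8, 3) − 0.2·(3.2, -4) = (1.16, 3.8)
(p₃, q₃) = (1.16, 3.8) − 0.2·(0.64, -0.8) = (1.032, 3.96)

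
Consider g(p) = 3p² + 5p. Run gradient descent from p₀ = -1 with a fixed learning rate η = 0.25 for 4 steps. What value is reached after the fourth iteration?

g′(p) = 6p + 5
p₁ = -1 − 0.25·(-1) = -0.75
p₂ = -0.75 − 0.25·0.5 = -0.875
p₃ = -0.875 − 0.25·(-0.25) = -0.8125
p₄ = -0.8125 − 0.25·0.125 = -0.84375

-0.84375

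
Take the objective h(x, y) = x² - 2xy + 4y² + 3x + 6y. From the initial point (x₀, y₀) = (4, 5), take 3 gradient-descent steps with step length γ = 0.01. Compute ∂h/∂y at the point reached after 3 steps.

29.687184

∇h = (2x - 2y + 3, -2x + 8y + 6)
(x₁, y₁) = (4, 5) − 0.01·(1, 38) = (3.99, 4.62)
(x₂, y₂) = (3.99, 4.62) − 0.01·(1.74, 34.98) = (3.9726, 4.2702)
(x₃, y₃) = (3.9726, 4.2702) − 0.01·(2.4048, 32.2164) = (3.948552, 3.948036)
∂h/∂y at (3.948552, 3.948036) = 29.687184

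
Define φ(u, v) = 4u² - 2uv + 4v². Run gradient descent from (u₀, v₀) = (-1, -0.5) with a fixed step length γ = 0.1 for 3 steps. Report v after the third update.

∇φ = (8u - 2v, -2u + 8v)
(u₁, v₁) = (-1, -0.5) − 0.1·(-7, -2) = (-0.3, -0.3)
(u₂, v₂) = (-0.3, -0.3) − 0.1·(-1.8, -1.8) = (-0.12, -0.12)
(u₃, v₃) = (-0.12, -0.12) − 0.1·(-0.72, -0.72) = (-0.048, -0.048)
v = -0.048

-0.048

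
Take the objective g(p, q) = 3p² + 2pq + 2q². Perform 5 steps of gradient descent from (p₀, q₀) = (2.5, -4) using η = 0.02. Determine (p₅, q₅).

∇g = (6p + 2q, 2p + 4q)
Step 1: at (2.5, -4), ∇g = (7, -11) → (2.5, -4) − 0.02·(7, -11) = (2.36, -3.78)
Step 2: at (2.36, -3.78), ∇g = (6.6, -10.4) → (2.36, -3.78) − 0.02·(6.6, -10.4) = (2.228, -3.572)
Step 3: at (2.228, -3.572), ∇g = (6.224, -9.832) → (2.228, -3.572) − 0.02·(6.224, -9.832) = (2.10352, -3.37536)
Step 4: at (2.10352, -3.37536), ∇g = (5.8704, -9.2944) → (2.10352, -3.37536) − 0.02·(5.8704, -9.2944) = (1.986112, -3.189472)
Step 5: at (1.986112, -3.189472), ∇g = (5.537728, -8.785664) → (1.986112, -3.189472) − 0.02·(5.537728, -8.785664) = (1.87535744, -3.01375872)

(1.87535744, -3.01375872)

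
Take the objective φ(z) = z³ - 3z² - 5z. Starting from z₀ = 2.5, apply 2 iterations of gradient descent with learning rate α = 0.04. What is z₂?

2.5817

φ′(z) = 3z² - 6z - 5
z₁ = 2.5 − 0.04·(-1.25) = 2.55
z₂ = 2.55 − 0.04·(-0.7925) = 2.5817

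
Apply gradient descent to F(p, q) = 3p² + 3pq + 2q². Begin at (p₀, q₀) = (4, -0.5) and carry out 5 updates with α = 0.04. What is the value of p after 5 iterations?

∇F = (6p + 3q, 3p + 4q)
Step 1: at (4, -0.5), ∇F = (22.5, 10) → (4, -0.5) − 0.04·(22.5, 10) = (3.1, -0.9)
Step 2: at (3.1, -0.9), ∇F = (15.9, 5.7) → (3.1, -0.9) − 0.04·(15.9, 5.7) = (2.464, -1.128)
Step 3: at (2.464, -1.128), ∇F = (11.4, 2.88) → (2.464, -1.128) − 0.04·(11.4, 2.88) = (2.008, -1.2432)
Step 4: at (2.008, -1.2432), ∇F = (8.3184, 1.0512) → (2.008, -1.2432) − 0.04·(8.3184, 1.0512) = (1.675264, -1.285248)
Step 5: at (1.675264, -1.285248), ∇F = (6.19584, -0.1152) → (1.675264, -1.285248) − 0.04·(6.19584, -0.1152) = (1.4274304, -1.28064)
p = 1.4274304

1.4274304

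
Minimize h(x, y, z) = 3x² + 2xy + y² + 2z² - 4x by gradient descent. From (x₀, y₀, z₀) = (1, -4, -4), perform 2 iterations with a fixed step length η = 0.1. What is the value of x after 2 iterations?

∇h = (6x + 2y - 4, 2x + 2y, 4z)
Step 1: at (1, -4, -4), ∇h = (-6, -6, -16) → (1, -4, -4) − 0.1·(-6, -6, -16) = (1.6, -3.4, -2.4)
Step 2: at (1.6, -3.4, -2.4), ∇h = (-1.2, -3.6, -9.6) → (1.6, -3.4, -2.4) − 0.1·(-1.2, -3.6, -9.6) = (1.72, -3.04, -1.44)
x = 1.72

1.72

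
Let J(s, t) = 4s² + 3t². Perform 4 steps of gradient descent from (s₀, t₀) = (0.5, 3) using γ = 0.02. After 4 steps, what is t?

1.79908608

∇J = (8s, 6t)
(s₁, t₁) = (0.5, 3) − 0.02·(4, 18) = (0.42, 2.64)
(s₂, t₂) = (0.42, 2.64) − 0.02·(3.36, 15.84) = (0.3528, 2.3232)
(s₃, t₃) = (0.3528, 2.3232) − 0.02·(2.8224, 13.9392) = (0.296352, 2.044416)
(s₄, t₄) = (0.296352, 2.044416) − 0.02·(2.370816, 12.266496) = (0.24893568, 1.79908608)
t = 1.79908608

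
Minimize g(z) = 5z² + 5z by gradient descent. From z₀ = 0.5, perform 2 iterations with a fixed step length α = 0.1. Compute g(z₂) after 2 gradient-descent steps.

-1.25

g′(z) = 10z + 5
Step 1: g′(0.5) = 10; z₁ = 0.5 − 0.1·10 = -0.5
Step 2: g′(-0.5) = 0; z₂ = -0.5 − 0.1·0 = -0.5
g(-0.5) = -1.25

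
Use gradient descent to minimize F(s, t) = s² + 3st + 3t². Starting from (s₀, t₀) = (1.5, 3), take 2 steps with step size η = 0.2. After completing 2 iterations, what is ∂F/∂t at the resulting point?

6.12

∇F = (2s + 3t, 3s + 6t)
Step 1: at (1.5, 3), ∇F = (12, 22.5) → (1.5, 3) − 0.2·(12, 22.5) = (-0.9, -1.5)
Step 2: at (-0.9, -1.5), ∇F = (-6.3, -11.7) → (-0.9, -1.5) − 0.2·(-6.3, -11.7) = (0.36, 0.84)
∂F/∂t at (0.36, 0.84) = 6.12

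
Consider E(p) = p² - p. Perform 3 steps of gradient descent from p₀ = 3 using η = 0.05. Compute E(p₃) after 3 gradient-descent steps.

3.07150625

E′(p) = 2p - 1
Step 1: E′(3) = 5; p₁ = 3 − 0.05·5 = 2.75
Step 2: E′(2.75) = 4.5; p₂ = 2.75 − 0.05·4.5 = 2.525
Step 3: E′(2.525) = 4.05; p₃ = 2.525 − 0.05·4.05 = 2.3225
E(2.3225) = 3.07150625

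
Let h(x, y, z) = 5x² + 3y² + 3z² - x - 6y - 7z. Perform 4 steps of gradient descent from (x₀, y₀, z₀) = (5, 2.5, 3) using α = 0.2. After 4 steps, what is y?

1.0024

∇h = (10x - 1, 6y - 6, 6z - 7)
(x₁, y₁, z₁) = (5, 2.5, 3) − 0.2·(49, 9, 11) = (-4.8, 0.7, 0.8)
(x₂, y₂, z₂) = (-4.8, 0.7, 0.8) − 0.2·(-49, -1.8, -2.2) = (5, 1.06, 1.24)
(x₃, y₃, z₃) = (5, 1.06, 1.24) − 0.2·(49, 0.36, 0.44) = (-4.8, 0.988, 1.152)
(x₄, y₄, z₄) = (-4.8, 0.988, 1.152) − 0.2·(-49, -0.072, -0.088) = (5, 1.0024, 1.1696)
y = 1.0024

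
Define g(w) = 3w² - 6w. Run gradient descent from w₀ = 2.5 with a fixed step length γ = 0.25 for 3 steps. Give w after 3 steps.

g′(w) = 6w - 6
Step 1: g′(2.5) = 9; w₁ = 2.5 − 0.25·9 = 0.25
Step 2: g′(0.25) = -4.5; w₂ = 0.25 − 0.25·(-4.5) = 1.375
Step 3: g′(1.375) = 2.25; w₃ = 1.375 − 0.25·2.25 = 0.8125

0.8125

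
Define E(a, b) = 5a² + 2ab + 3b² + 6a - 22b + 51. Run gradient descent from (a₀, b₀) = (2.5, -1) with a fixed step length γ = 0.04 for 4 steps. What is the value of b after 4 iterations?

∇E = (10a + 2b + 6, 2a + 6b - 22)
Step 1: at (2.5, -1), ∇E = (29, -23) → (2.5, -1) − 0.04·(29, -23) = (1.34, -0.08)
Step 2: at (1.34, -0.08), ∇E = (19.24, -19.8) → (1.34, -0.08) − 0.04·(19.24, -19.8) = (0.5704, 0.712)
Step 3: at (0.5704, 0.712), ∇E = (13.128, -16.5872) → (0.5704, 0.712) − 0.04·(13.128, -16.5872) = (0.04528, 1.375488)
Step 4: at (0.04528, 1.375488), ∇E = (9.203776, -13.656512) → (0.04528, 1.375488) − 0.04·(9.203776, -13.656512) = (-0.32287104, 1.92174848)
b = 1.92174848

1.92174848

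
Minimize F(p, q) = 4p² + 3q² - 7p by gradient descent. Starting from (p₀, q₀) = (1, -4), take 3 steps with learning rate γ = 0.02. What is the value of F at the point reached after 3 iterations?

∇F = (8p - 7, 6q)
Step 1: at (1, -4), ∇F = (1, -24) → (1, -4) − 0.02·(1, -24) = (0.98, -3.52)
Step 2: at (0.98, -3.52), ∇F = (0.84, -21.12) → (0.98, -3.52) − 0.02·(0.84, -21.12) = (0.9632, -3.0976)
Step 3: at (0.9632, -3.0976), ∇F = (0.7056, -18.5856) → (0.9632, -3.0976) − 0.02·(0.7056, -18.5856) = (0.949088, -2.725888)
F(0.949088, -2.725888) = 19.250852292608

19.250852292608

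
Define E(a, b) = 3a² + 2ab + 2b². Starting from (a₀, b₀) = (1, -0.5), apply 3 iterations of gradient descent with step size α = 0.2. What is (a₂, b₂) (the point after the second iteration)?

∇E = (6a + 2b, 2a + 4b)
(a₁, b₁) = (1, -0.5) − 0.2·(5, 0) = (0, -0.5)
(a₂, b₂) = (0, -0.5) − 0.2·(-1, -2) = (0.2, -0.1)

(0.2, -0.1)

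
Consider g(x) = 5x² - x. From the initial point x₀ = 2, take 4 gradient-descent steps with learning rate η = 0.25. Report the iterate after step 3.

g′(x) = 10x - 1
Step 1: g′(2) = 19; x₁ = 2 − 0.25·19 = -2.75
Step 2: g′(-2.75) = -28.5; x₂ = -2.75 − 0.25·(-28.5) = 4.375
Step 3: g′(4.375) = 42.75; x₃ = 4.375 − 0.25·42.75 = -6.3125

-6.3125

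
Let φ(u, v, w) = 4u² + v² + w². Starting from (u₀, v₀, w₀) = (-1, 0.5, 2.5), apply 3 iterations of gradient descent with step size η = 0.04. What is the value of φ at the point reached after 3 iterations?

∇φ = (8u, 2v, 2w)
Step 1: at (-1, 0.5, 2.5), ∇φ = (-8, 1, 5) → (-1, 0.5, 2.5) − 0.04·(-8, 1, 5) = (-0.68, 0.46, 2.3)
Step 2: at (-0.68, 0.46, 2.3), ∇φ = (-5.44, 0.92, 4.6) → (-0.68, 0.46, 2.3) − 0.04·(-5.44, 0.92, 4.6) = (-0.4624, 0.4232, 2.116)
Step 3: at (-0.4624, 0.4232, 2.116), ∇φ = (-3.6992, 0.8464, 4.232) → (-0.4624, 0.4232, 2.116) − 0.04·(-3.6992, 0.8464, 4.232) = (-0.314432, 0.389344, 1.94672)
φ(-0.314432, 0.389344, 1.94672) = 4.336777439232

4.336777439232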